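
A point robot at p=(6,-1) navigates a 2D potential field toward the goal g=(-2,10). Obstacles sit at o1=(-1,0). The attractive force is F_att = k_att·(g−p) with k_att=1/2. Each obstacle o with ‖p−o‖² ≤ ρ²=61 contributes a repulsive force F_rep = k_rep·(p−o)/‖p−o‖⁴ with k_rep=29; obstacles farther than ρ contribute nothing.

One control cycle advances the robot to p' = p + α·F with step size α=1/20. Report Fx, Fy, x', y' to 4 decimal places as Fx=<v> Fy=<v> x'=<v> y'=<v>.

Fx=-3.9188 Fy=5.4884 x'=5.8041 y'=-0.7256

F_att = 1/2·(g−p) = 1/2·(-8,11) = (-4.0000,5.5000)
o1: d²=50 ≤ ρ²=61; F_rep = 29·(7,-1)/50² = (0.0812,-0.0116)
F = F_att + ΣF_rep = (-3.9188,5.4884)
p' = p + 1/20·F = (5.8041,-0.7256)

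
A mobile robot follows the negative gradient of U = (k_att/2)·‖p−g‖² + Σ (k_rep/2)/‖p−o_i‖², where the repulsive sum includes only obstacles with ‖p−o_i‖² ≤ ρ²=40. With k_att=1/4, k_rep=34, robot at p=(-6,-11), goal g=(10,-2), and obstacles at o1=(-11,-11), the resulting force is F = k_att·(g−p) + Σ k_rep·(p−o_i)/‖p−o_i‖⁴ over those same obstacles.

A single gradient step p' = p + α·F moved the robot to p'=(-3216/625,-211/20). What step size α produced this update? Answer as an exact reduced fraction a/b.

α = 1/5

F_att = 1/4·(g−p) = 1/4·(16,9) = (4.0000,2.2500)
o1: d²=25 ≤ ρ²=40; F_rep = 34·(5,0)/25² = (0.2720,0.0000)
F = F_att + ΣF_rep = (4.2720,2.2500)
Δp = p'−p = (0.8544,0.4500); α = Δx/Fx = (534/625) / (534/125) = 1/5
check: Δy/Fy = (9/20) / (9/4) = 1/5 ✓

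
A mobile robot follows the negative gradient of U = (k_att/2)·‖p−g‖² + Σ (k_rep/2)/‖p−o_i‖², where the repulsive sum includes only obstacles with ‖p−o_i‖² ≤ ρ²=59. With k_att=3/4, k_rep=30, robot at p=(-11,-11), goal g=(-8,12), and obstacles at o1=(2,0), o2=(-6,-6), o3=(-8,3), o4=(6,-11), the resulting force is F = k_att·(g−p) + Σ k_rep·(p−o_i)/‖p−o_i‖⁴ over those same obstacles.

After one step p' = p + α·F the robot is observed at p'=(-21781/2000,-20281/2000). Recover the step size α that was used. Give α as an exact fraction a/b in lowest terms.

F_att = 3/4·(g−p) = 3/4·(3,23) = (2.2500,17.2500)
o1: d²=290 > ρ²=59 → inactive
o2: d²=50 ≤ ρ²=59; F_rep = 30·(-5,-5)/50² = (-0.0600,-0.0600)
o3: d²=205 > ρ²=59 → inactive
o4: d²=289 > ρ²=59 → inactive
F = F_att + ΣF_rep = (2.1900,17.1900)
Δp = p'−p = (0.1095,0.8595); α = Δx/Fx = (219/2000) / (219/100) = 1/20
check: Δy/Fy = (1719/2000) / (1719/100) = 1/20 ✓

α = 1/20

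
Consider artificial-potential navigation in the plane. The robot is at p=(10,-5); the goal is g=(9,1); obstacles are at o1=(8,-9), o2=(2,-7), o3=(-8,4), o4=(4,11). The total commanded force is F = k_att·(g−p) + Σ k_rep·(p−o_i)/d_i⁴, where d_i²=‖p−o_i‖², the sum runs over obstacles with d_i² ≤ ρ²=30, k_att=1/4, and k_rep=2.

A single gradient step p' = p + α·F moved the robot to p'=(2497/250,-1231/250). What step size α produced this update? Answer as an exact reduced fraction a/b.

F_att = 1/4·(g−p) = 1/4·(-1,6) = (-0.2500,1.5000)
o1: d²=20 ≤ ρ²=30; F_rep = 2·(2,4)/20² = (0.0100,0.0200)
o2: d²=68 > ρ²=30 → inactive
o3: d²=405 > ρ²=30 → inactive
o4: d²=292 > ρ²=30 → inactive
F = F_att + ΣF_rep = (-0.2400,1.5200)
Δp = p'−p = (-0.0120,0.0760); α = Δx/Fx = (-3/250) / (-6/25) = 1/20
check: Δy/Fy = (19/250) / (38/25) = 1/20 ✓

α = 1/20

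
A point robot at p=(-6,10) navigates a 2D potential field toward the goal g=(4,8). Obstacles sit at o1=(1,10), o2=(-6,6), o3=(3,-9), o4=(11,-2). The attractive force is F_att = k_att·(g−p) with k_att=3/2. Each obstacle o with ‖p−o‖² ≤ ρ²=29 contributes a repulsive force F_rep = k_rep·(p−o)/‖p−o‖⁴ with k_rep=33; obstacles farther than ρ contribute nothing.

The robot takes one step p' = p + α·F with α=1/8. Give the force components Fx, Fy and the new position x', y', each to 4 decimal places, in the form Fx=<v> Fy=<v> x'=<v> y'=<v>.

F_att = 3/2·(g−p) = 3/2·(10,-2) = (15.0000,-3.0000)
o1: d²=49 > ρ²=29 → inactive
o2: d²=16 ≤ ρ²=29; F_rep = 33·(0,4)/16² = (0.0000,0.5156)
o3: d²=442 > ρ²=29 → inactive
o4: d²=433 > ρ²=29 → inactive
F = F_att + ΣF_rep = (15.0000,-2.4844)
p' = p + 1/8·F = (-4.1250,9.6895)

Fx=15.0000 Fy=-2.4844 x'=-4.1250 y'=9.6895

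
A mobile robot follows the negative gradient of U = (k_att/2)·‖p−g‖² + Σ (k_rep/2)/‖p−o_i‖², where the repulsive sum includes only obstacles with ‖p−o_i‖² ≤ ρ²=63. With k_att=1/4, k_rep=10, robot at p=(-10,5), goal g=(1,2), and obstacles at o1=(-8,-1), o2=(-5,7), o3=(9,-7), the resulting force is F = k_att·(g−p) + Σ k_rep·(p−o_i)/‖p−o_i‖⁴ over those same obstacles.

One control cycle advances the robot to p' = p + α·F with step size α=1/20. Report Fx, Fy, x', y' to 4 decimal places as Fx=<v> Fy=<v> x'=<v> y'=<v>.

Fx=2.6780 Fy=-0.7363 x'=-9.8661 y'=4.9632

F_att = 1/4·(g−p) = 1/4·(11,-3) = (2.7500,-0.7500)
o1: d²=40 ≤ ρ²=63; F_rep = 10·(-2,6)/40² = (-0.0125,0.0375)
o2: d²=29 ≤ ρ²=63; F_rep = 10·(-5,-2)/29² = (-0.0595,-0.0238)
o3: d²=505 > ρ²=63 → inactive
F = F_att + ΣF_rep = (2.6780,-0.7363)
p' = p + 1/20·F = (-9.8661,4.9632)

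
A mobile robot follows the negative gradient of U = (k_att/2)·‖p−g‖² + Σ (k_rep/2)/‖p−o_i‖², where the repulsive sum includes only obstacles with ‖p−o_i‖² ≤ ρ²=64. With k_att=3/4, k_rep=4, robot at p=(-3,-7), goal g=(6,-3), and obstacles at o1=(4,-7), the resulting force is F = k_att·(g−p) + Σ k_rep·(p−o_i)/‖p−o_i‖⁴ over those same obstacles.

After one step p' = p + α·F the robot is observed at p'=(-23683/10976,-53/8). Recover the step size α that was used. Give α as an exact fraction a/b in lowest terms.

α = 1/8

F_att = 3/4·(g−p) = 3/4·(9,4) = (6.7500,3.0000)
o1: d²=49 ≤ ρ²=64; F_rep = 4·(-7,0)/49² = (-0.0117,0.0000)
F = F_att + ΣF_rep = (6.7383,3.0000)
Δp = p'−p = (0.8423,0.3750); α = Δx/Fx = (9245/10976) / (9245/1372) = 1/8
check: Δy/Fy = (3/8) / (3) = 1/8 ✓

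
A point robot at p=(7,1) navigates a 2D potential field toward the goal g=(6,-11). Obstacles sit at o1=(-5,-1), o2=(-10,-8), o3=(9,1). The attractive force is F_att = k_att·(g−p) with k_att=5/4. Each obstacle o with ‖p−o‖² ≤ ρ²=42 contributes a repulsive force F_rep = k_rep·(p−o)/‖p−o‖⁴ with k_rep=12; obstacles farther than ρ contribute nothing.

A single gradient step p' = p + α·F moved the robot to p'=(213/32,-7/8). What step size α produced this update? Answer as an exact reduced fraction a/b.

F_att = 5/4·(g−p) = 5/4·(-1,-12) = (-1.2500,-15.0000)
o1: d²=148 > ρ²=42 → inactive
o2: d²=370 > ρ²=42 → inactive
o3: d²=4 ≤ ρ²=42; F_rep = 12·(-2,0)/4² = (-1.5000,0.0000)
F = F_att + ΣF_rep = (-2.7500,-15.0000)
Δp = p'−p = (-0.3438,-1.8750); α = Δx/Fx = (-11/32) / (-11/4) = 1/8
check: Δy/Fy = (-15/8) / (-15) = 1/8 ✓

α = 1/8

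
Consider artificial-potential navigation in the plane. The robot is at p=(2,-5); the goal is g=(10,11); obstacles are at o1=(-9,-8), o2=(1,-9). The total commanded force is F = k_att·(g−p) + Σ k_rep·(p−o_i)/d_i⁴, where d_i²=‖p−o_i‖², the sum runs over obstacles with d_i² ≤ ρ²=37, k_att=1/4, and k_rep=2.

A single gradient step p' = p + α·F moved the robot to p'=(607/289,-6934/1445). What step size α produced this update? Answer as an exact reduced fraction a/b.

F_att = 1/4·(g−p) = 1/4·(8,16) = (2.0000,4.0000)
o1: d²=130 > ρ²=37 → inactive
o2: d²=17 ≤ ρ²=37; F_rep = 2·(1,4)/17² = (0.0069,0.0277)
F = F_att + ΣF_rep = (2.0069,4.0277)
Δp = p'−p = (0.1003,0.2014); α = Δx/Fx = (29/289) / (580/289) = 1/20
check: Δy/Fy = (291/1445) / (1164/289) = 1/20 ✓

α = 1/20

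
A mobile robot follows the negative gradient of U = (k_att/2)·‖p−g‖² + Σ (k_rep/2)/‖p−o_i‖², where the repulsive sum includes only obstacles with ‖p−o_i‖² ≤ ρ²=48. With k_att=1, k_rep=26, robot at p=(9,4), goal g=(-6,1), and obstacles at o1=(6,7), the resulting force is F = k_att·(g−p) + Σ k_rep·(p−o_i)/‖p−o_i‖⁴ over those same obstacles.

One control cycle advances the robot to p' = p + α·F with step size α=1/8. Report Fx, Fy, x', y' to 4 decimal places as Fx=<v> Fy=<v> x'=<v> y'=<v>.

Fx=-14.7593 Fy=-3.2407 x'=7.1551 y'=3.5949

F_att = 1·(g−p) = 1·(-15,-3) = (-15.0000,-3.0000)
o1: d²=18 ≤ ρ²=48; F_rep = 26·(3,-3)/18² = (0.2407,-0.2407)
F = F_att + ΣF_rep = (-14.7593,-3.2407)
p' = p + 1/8·F = (7.1551,3.5949)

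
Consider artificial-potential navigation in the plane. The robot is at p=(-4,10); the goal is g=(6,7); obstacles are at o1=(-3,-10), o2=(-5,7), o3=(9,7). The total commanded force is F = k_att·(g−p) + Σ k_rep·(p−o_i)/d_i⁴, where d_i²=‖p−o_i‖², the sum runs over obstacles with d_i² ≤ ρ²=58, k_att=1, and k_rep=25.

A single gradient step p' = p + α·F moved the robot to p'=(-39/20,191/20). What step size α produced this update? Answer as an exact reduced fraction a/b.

F_att = 1·(g−p) = 1·(10,-3) = (10.0000,-3.0000)
o1: d²=401 > ρ²=58 → inactive
o2: d²=10 ≤ ρ²=58; F_rep = 25·(1,3)/10² = (0.2500,0.7500)
o3: d²=178 > ρ²=58 → inactive
F = F_att + ΣF_rep = (10.2500,-2.2500)
Δp = p'−p = (2.0500,-0.4500); α = Δx/Fx = (41/20) / (41/4) = 1/5
check: Δy/Fy = (-9/20) / (-9/4) = 1/5 ✓

α = 1/5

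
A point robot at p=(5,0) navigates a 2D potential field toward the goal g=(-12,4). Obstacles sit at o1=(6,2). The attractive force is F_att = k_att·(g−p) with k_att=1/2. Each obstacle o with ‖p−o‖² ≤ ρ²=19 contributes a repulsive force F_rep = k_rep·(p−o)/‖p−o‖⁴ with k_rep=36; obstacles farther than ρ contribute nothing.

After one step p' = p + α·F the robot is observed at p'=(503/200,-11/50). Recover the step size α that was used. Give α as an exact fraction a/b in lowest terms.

α = 1/4

F_att = 1/2·(g−p) = 1/2·(-17,4) = (-8.5000,2.0000)
o1: d²=5 ≤ ρ²=19; F_rep = 36·(-1,-2)/5² = (-1.4400,-2.8800)
F = F_att + ΣF_rep = (-9.9400,-0.8800)
Δp = p'−p = (-2.4850,-0.2200); α = Δx/Fx = (-497/200) / (-497/50) = 1/4
check: Δy/Fy = (-11/50) / (-22/25) = 1/4 ✓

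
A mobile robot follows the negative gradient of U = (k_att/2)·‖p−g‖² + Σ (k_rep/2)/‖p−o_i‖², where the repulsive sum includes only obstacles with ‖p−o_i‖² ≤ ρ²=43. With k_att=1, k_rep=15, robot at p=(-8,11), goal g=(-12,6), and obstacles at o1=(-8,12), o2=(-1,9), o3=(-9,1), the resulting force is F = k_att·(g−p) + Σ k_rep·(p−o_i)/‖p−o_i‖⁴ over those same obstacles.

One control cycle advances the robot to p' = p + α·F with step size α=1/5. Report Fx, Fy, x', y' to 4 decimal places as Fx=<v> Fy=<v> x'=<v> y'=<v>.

F_att = 1·(g−p) = 1·(-4,-5) = (-4.0000,-5.0000)
o1: d²=1 ≤ ρ²=43; F_rep = 15·(0,-1)/1² = (0.0000,-15.0000)
o2: d²=53 > ρ²=43 → inactive
o3: d²=101 > ρ²=43 → inactive
F = F_att + ΣF_rep = (-4.0000,-20.0000)
p' = p + 1/5·F = (-8.8000,7.0000)

Fx=-4.0000 Fy=-20.0000 x'=-8.8000 y'=7.0000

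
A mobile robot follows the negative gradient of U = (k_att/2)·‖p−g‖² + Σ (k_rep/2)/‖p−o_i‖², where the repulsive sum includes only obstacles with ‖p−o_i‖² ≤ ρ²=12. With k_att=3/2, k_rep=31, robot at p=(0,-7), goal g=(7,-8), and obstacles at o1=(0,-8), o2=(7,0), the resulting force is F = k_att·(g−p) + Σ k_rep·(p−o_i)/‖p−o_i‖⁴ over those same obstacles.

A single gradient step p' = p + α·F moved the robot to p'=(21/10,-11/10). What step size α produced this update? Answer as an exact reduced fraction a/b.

F_att = 3/2·(g−p) = 3/2·(7,-1) = (10.5000,-1.5000)
o1: d²=1 ≤ ρ²=12; F_rep = 31·(0,1)/1² = (0.0000,31.0000)
o2: d²=98 > ρ²=12 → inactive
F = F_att + ΣF_rep = (10.5000,29.5000)
Δp = p'−p = (2.1000,5.9000); α = Δx/Fx = (21/10) / (21/2) = 1/5
check: Δy/Fy = (59/10) / (59/2) = 1/5 ✓

α = 1/5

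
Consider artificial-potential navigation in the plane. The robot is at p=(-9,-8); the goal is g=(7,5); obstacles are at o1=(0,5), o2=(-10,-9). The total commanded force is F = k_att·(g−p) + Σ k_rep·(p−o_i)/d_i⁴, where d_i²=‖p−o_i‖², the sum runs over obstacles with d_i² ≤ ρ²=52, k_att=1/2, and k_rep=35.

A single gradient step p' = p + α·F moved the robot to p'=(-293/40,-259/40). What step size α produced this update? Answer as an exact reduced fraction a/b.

F_att = 1/2·(g−p) = 1/2·(16,13) = (8.0000,6.5000)
o1: d²=250 > ρ²=52 → inactive
o2: d²=2 ≤ ρ²=52; F_rep = 35·(1,1)/2² = (8.7500,8.7500)
F = F_att + ΣF_rep = (16.7500,15.2500)
Δp = p'−p = (1.6750,1.5250); α = Δx/Fx = (67/40) / (67/4) = 1/10
check: Δy/Fy = (61/40) / (61/4) = 1/10 ✓

α = 1/10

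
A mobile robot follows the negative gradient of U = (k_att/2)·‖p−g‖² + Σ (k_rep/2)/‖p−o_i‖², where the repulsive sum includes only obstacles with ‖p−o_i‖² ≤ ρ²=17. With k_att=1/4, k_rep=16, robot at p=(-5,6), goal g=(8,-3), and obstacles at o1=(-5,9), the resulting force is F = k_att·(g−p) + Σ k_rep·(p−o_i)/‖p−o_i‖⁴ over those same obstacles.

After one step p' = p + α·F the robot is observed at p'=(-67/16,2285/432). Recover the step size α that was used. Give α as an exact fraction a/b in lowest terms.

F_att = 1/4·(g−p) = 1/4·(13,-9) = (3.2500,-2.2500)
o1: d²=9 ≤ ρ²=17; F_rep = 16·(0,-3)/9² = (0.0000,-0.5926)
F = F_att + ΣF_rep = (3.2500,-2.8426)
Δp = p'−p = (0.8125,-0.7106); α = Δx/Fx = (13/16) / (13/4) = 1/4
check: Δy/Fy = (-307/432) / (-307/108) = 1/4 ✓

α = 1/4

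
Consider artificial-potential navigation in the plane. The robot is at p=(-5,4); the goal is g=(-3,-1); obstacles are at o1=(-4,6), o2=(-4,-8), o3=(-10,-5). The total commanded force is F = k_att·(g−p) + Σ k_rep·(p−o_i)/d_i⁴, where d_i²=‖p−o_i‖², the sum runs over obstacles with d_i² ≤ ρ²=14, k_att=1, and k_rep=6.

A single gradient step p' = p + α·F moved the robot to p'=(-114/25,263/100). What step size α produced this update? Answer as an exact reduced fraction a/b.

F_att = 1·(g−p) = 1·(2,-5) = (2.0000,-5.0000)
o1: d²=5 ≤ ρ²=14; F_rep = 6·(-1,-2)/5² = (-0.2400,-0.4800)
o2: d²=145 > ρ²=14 → inactive
o3: d²=106 > ρ²=14 → inactive
F = F_att + ΣF_rep = (1.7600,-5.4800)
Δp = p'−p = (0.4400,-1.3700); α = Δx/Fx = (11/25) / (44/25) = 1/4
check: Δy/Fy = (-137/100) / (-137/25) = 1/4 ✓

α = 1/4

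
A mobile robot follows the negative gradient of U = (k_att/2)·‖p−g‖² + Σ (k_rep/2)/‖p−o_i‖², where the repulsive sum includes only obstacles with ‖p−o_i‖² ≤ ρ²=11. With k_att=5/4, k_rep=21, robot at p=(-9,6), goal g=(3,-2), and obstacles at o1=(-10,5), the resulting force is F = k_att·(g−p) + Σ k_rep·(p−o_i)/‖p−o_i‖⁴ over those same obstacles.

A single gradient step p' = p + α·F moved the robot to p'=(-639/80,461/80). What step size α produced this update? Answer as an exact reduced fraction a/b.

α = 1/20

F_att = 5/4·(g−p) = 5/4·(12,-8) = (15.0000,-10.0000)
o1: d²=2 ≤ ρ²=11; F_rep = 21·(1,1)/2² = (5.2500,5.2500)
F = F_att + ΣF_rep = (20.2500,-4.7500)
Δp = p'−p = (1.0125,-0.2375); α = Δx/Fx = (81/80) / (81/4) = 1/20
check: Δy/Fy = (-19/80) / (-19/4) = 1/20 ✓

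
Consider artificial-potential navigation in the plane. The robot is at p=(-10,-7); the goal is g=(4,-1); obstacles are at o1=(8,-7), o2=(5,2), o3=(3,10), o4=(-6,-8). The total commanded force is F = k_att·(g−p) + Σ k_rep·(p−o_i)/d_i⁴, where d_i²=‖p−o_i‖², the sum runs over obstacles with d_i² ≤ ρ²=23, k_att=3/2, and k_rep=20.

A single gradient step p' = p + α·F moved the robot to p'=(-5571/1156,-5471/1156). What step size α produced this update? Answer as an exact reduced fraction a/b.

α = 1/4

F_att = 3/2·(g−p) = 3/2·(14,6) = (21.0000,9.0000)
o1: d²=324 > ρ²=23 → inactive
o2: d²=306 > ρ²=23 → inactive
o3: d²=458 > ρ²=23 → inactive
o4: d²=17 ≤ ρ²=23; F_rep = 20·(-4,1)/17² = (-0.2768,0.0692)
F = F_att + ΣF_rep = (20.7232,9.0692)
Δp = p'−p = (5.1808,2.2673); α = Δx/Fx = (5989/1156) / (5989/289) = 1/4
check: Δy/Fy = (2621/1156) / (2621/289) = 1/4 ✓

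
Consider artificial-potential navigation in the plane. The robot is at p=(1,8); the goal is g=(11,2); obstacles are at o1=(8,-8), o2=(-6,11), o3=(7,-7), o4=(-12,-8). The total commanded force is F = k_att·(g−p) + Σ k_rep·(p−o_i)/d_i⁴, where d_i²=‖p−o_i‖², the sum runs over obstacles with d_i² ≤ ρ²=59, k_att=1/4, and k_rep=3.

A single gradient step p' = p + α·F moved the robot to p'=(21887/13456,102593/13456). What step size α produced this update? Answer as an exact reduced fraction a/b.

α = 1/4

F_att = 1/4·(g−p) = 1/4·(10,-6) = (2.5000,-1.5000)
o1: d²=305 > ρ²=59 → inactive
o2: d²=58 ≤ ρ²=59; F_rep = 3·(7,-3)/58² = (0.0062,-0.0027)
o3: d²=261 > ρ²=59 → inactive
o4: d²=425 > ρ²=59 → inactive
F = F_att + ΣF_rep = (2.5062,-1.5027)
Δp = p'−p = (0.6266,-0.3757); α = Δx/Fx = (8431/13456) / (8431/3364) = 1/4
check: Δy/Fy = (-5055/13456) / (-5055/3364) = 1/4 ✓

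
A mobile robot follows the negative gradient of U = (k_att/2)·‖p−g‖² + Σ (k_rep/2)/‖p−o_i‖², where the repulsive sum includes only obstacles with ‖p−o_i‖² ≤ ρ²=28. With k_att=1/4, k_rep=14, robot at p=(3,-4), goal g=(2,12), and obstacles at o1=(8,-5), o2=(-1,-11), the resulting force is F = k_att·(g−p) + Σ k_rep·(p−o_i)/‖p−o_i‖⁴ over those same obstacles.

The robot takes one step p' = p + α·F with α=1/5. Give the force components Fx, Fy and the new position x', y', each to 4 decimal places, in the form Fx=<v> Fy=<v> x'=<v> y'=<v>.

F_att = 1/4·(g−p) = 1/4·(-1,16) = (-0.2500,4.0000)
o1: d²=26 ≤ ρ²=28; F_rep = 14·(-5,1)/26² = (-0.1036,0.0207)
o2: d²=65 > ρ²=28 → inactive
F = F_att + ΣF_rep = (-0.3536,4.0207)
p' = p + 1/5·F = (2.9293,-3.1959)

Fx=-0.3536 Fy=4.0207 x'=2.9293 y'=-3.1959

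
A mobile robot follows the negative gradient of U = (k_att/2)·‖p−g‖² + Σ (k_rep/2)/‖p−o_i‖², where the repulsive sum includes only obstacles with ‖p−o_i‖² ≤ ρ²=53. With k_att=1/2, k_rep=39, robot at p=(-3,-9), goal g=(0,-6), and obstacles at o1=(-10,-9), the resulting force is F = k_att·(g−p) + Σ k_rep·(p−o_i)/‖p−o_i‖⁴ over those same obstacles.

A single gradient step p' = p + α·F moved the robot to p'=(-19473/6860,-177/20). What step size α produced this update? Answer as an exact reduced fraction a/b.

F_att = 1/2·(g−p) = 1/2·(3,3) = (1.5000,1.5000)
o1: d²=49 ≤ ρ²=53; F_rep = 39·(7,0)/49² = (0.1137,0.0000)
F = F_att + ΣF_rep = (1.6137,1.5000)
Δp = p'−p = (0.1614,0.1500); α = Δx/Fx = (1107/6860) / (1107/686) = 1/10
check: Δy/Fy = (3/20) / (3/2) = 1/10 ✓

α = 1/10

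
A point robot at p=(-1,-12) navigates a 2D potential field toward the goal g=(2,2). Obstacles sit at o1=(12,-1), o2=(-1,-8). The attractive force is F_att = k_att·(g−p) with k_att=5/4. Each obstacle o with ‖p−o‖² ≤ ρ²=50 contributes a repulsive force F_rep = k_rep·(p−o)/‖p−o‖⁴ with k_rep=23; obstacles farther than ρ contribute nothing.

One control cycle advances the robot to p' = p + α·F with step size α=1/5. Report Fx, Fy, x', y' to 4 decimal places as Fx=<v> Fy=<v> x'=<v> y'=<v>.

F_att = 5/4·(g−p) = 5/4·(3,14) = (3.7500,17.5000)
o1: d²=290 > ρ²=50 → inactive
o2: d²=16 ≤ ρ²=50; F_rep = 23·(0,-4)/16² = (0.0000,-0.3594)
F = F_att + ΣF_rep = (3.7500,17.1406)
p' = p + 1/5·F = (-0.2500,-8.5719)

Fx=3.7500 Fy=17.1406 x'=-0.2500 y'=-8.5719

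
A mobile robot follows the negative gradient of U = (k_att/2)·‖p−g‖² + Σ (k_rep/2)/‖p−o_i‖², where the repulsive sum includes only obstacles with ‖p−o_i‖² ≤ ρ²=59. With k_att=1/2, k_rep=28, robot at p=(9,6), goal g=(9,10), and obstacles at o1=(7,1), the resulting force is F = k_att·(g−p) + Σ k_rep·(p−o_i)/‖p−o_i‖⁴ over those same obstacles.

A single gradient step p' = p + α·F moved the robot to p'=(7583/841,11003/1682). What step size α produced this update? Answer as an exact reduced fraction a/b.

F_att = 1/2·(g−p) = 1/2·(0,4) = (0.0000,2.0000)
o1: d²=29 ≤ ρ²=59; F_rep = 28·(2,5)/29² = (0.0666,0.1665)
F = F_att + ΣF_rep = (0.0666,2.1665)
Δp = p'−p = (0.0166,0.5416); α = Δx/Fx = (14/841) / (56/841) = 1/4
check: Δy/Fy = (911/1682) / (1822/841) = 1/4 ✓

α = 1/4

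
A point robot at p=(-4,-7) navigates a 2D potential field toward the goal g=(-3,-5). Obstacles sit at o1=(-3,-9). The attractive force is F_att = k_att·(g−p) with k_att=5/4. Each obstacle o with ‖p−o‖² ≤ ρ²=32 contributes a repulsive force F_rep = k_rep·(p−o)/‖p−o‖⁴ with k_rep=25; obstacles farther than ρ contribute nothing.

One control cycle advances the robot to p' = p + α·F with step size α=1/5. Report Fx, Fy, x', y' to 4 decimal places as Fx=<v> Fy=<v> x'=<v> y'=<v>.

F_att = 5/4·(g−p) = 5/4·(1,2) = (1.2500,2.5000)
o1: d²=5 ≤ ρ²=32; F_rep = 25·(-1,2)/5² = (-1.0000,2.0000)
F = F_att + ΣF_rep = (0.2500,4.5000)
p' = p + 1/5·F = (-3.9500,-6.1000)

Fx=0.2500 Fy=4.5000 x'=-3.9500 y'=-6.1000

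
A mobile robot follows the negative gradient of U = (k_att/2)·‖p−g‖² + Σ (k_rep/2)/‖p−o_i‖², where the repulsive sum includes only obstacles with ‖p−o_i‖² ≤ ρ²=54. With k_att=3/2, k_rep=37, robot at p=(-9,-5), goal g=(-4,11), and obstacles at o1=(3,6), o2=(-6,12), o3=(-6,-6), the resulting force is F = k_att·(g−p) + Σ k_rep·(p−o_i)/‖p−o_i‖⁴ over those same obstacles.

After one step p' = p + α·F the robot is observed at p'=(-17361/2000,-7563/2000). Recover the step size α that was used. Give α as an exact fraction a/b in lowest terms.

α = 1/20

F_att = 3/2·(g−p) = 3/2·(5,16) = (7.5000,24.0000)
o1: d²=265 > ρ²=54 → inactive
o2: d²=298 > ρ²=54 → inactive
o3: d²=10 ≤ ρ²=54; F_rep = 37·(-3,1)/10² = (-1.1100,0.3700)
F = F_att + ΣF_rep = (6.3900,24.3700)
Δp = p'−p = (0.3195,1.2185); α = Δx/Fx = (639/2000) / (639/100) = 1/20
check: Δy/Fy = (2437/2000) / (2437/100) = 1/20 ✓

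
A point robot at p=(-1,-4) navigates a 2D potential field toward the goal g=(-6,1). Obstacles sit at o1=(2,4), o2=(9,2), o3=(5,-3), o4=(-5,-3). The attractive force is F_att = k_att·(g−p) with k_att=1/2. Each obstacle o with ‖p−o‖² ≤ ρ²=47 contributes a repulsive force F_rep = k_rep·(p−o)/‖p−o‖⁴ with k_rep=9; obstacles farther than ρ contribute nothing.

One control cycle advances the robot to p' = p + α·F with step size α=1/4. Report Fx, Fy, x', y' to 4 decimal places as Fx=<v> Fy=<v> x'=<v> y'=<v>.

F_att = 1/2·(g−p) = 1/2·(-5,5) = (-2.5000,2.5000)
o1: d²=73 > ρ²=47 → inactive
o2: d²=136 > ρ²=47 → inactive
o3: d²=37 ≤ ρ²=47; F_rep = 9·(-6,-1)/37² = (-0.0394,-0.0066)
o4: d²=17 ≤ ρ²=47; F_rep = 9·(4,-1)/17² = (0.1246,-0.0311)
F = F_att + ΣF_rep = (-2.4149,2.4623)
p' = p + 1/4·F = (-1.6037,-3.3844)

Fx=-2.4149 Fy=2.4623 x'=-1.6037 y'=-3.3844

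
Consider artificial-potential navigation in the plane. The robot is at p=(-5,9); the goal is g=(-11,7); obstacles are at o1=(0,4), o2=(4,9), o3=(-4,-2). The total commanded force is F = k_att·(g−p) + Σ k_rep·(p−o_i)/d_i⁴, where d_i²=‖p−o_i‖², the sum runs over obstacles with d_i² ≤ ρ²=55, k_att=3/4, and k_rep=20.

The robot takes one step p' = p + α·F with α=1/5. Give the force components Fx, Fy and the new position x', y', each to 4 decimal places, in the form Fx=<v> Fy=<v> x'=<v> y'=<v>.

F_att = 3/4·(g−p) = 3/4·(-6,-2) = (-4.5000,-1.5000)
o1: d²=50 ≤ ρ²=55; F_rep = 20·(-5,5)/50² = (-0.0400,0.0400)
o2: d²=81 > ρ²=55 → inactive
o3: d²=122 > ρ²=55 → inactive
F = F_att + ΣF_rep = (-4.5400,-1.4600)
p' = p + 1/5·F = (-5.9080,8.7080)

Fx=-4.5400 Fy=-1.4600 x'=-5.9080 y'=8.7080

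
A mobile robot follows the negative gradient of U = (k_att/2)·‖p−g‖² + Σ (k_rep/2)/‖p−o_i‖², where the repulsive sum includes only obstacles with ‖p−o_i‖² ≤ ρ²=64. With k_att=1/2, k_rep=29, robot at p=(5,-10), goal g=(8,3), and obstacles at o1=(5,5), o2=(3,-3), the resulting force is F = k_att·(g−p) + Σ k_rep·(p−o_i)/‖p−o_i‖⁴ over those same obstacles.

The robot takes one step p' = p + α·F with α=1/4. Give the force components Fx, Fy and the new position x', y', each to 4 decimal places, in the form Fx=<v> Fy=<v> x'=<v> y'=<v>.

F_att = 1/2·(g−p) = 1/2·(3,13) = (1.5000,6.5000)
o1: d²=225 > ρ²=64 → inactive
o2: d²=53 ≤ ρ²=64; F_rep = 29·(2,-7)/53² = (0.0206,-0.0723)
F = F_att + ΣF_rep = (1.5206,6.4277)
p' = p + 1/4·F = (5.3802,-8.3931)

Fx=1.5206 Fy=6.4277 x'=5.3802 y'=-8.3931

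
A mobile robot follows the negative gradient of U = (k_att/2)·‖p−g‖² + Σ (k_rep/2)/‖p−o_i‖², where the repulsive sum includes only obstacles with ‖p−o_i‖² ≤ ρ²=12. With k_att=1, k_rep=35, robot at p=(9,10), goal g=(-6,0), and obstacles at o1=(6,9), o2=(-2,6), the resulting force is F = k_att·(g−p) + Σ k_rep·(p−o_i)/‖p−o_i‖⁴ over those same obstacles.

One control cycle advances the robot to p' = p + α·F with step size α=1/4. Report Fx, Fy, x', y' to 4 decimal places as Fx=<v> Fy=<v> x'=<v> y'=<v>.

Fx=-13.9500 Fy=-9.6500 x'=5.5125 y'=7.5875

F_att = 1·(g−p) = 1·(-15,-10) = (-15.0000,-10.0000)
o1: d²=10 ≤ ρ²=12; F_rep = 35·(3,1)/10² = (1.0500,0.3500)
o2: d²=137 > ρ²=12 → inactive
F = F_att + ΣF_rep = (-13.9500,-9.6500)
p' = p + 1/4·F = (5.5125,7.5875)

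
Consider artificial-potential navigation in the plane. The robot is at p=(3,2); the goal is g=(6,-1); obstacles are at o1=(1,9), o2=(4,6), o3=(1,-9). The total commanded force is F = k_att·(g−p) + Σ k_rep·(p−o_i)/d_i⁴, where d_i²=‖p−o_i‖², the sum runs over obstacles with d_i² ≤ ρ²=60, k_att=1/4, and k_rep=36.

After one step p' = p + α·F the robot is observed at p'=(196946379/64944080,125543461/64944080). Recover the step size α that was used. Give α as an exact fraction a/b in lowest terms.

F_att = 1/4·(g−p) = 1/4·(3,-3) = (0.7500,-0.7500)
o1: d²=53 ≤ ρ²=60; F_rep = 36·(2,-7)/53² = (0.0256,-0.0897)
o2: d²=17 ≤ ρ²=60; F_rep = 36·(-1,-4)/17² = (-0.1246,-0.4983)
o3: d²=125 > ρ²=60 → inactive
F = F_att + ΣF_rep = (0.6511,-1.3380)
Δp = p'−p = (0.0326,-0.0669); α = Δx/Fx = (2114139/64944080) / (2114139/3247204) = 1/20
check: Δy/Fy = (-4344699/64944080) / (-4344699/3247204) = 1/20 ✓

α = 1/20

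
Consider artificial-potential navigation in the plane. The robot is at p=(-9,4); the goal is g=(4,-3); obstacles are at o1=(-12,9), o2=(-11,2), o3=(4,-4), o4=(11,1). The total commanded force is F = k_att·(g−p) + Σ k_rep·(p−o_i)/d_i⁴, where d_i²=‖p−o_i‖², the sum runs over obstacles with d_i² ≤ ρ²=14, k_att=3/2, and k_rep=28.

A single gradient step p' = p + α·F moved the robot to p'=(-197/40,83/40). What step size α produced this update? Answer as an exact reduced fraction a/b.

F_att = 3/2·(g−p) = 3/2·(13,-7) = (19.5000,-10.5000)
o1: d²=34 > ρ²=14 → inactive
o2: d²=8 ≤ ρ²=14; F_rep = 28·(2,2)/8² = (0.8750,0.8750)
o3: d²=233 > ρ²=14 → inactive
o4: d²=409 > ρ²=14 → inactive
F = F_att + ΣF_rep = (20.3750,-9.6250)
Δp = p'−p = (4.0750,-1.9250); α = Δx/Fx = (163/40) / (163/8) = 1/5
check: Δy/Fy = (-77/40) / (-77/8) = 1/5 ✓

α = 1/5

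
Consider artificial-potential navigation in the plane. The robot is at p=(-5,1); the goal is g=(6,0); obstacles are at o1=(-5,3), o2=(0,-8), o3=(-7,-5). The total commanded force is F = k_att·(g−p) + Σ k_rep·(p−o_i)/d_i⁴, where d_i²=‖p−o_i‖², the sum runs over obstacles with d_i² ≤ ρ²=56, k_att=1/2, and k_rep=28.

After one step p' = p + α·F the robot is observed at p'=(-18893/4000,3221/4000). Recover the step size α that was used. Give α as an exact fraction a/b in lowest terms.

α = 1/20

F_att = 1/2·(g−p) = 1/2·(11,-1) = (5.5000,-0.5000)
o1: d²=4 ≤ ρ²=56; F_rep = 28·(0,-2)/4² = (0.0000,-3.5000)
o2: d²=106 > ρ²=56 → inactive
o3: d²=40 ≤ ρ²=56; F_rep = 28·(2,6)/40² = (0.0350,0.1050)
F = F_att + ΣF_rep = (5.5350,-3.8950)
Δp = p'−p = (0.2767,-0.1948); α = Δx/Fx = (1107/4000) / (1107/200) = 1/20
check: Δy/Fy = (-779/4000) / (-779/200) = 1/20 ✓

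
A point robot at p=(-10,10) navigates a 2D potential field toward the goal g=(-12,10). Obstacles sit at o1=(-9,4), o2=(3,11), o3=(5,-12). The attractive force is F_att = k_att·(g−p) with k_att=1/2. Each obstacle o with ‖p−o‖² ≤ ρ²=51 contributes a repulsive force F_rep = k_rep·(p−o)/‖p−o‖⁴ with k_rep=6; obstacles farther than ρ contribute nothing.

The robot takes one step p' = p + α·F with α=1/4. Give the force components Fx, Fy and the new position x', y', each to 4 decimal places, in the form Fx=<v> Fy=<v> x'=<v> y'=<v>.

Fx=-1.0044 Fy=0.0263 x'=-10.2511 y'=10.0066

F_att = 1/2·(g−p) = 1/2·(-2,0) = (-1.0000,0.0000)
o1: d²=37 ≤ ρ²=51; F_rep = 6·(-1,6)/37² = (-0.0044,0.0263)
o2: d²=170 > ρ²=51 → inactive
o3: d²=709 > ρ²=51 → inactive
F = F_att + ΣF_rep = (-1.0044,0.0263)
p' = p + 1/4·F = (-10.2511,10.0066)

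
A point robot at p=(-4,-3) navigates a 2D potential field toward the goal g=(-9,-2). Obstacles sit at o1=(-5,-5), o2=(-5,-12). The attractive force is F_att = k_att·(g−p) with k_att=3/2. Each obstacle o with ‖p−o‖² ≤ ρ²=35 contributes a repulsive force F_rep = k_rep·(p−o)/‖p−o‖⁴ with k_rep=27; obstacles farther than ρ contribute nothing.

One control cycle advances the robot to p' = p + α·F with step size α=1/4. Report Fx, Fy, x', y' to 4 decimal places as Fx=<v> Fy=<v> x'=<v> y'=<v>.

Fx=-6.4200 Fy=3.6600 x'=-5.6050 y'=-2.0850

F_att = 3/2·(g−p) = 3/2·(-5,1) = (-7.5000,1.5000)
o1: d²=5 ≤ ρ²=35; F_rep = 27·(1,2)/5² = (1.0800,2.1600)
o2: d²=82 > ρ²=35 → inactive
F = F_att + ΣF_rep = (-6.4200,3.6600)
p' = p + 1/4·F = (-5.6050,-2.0850)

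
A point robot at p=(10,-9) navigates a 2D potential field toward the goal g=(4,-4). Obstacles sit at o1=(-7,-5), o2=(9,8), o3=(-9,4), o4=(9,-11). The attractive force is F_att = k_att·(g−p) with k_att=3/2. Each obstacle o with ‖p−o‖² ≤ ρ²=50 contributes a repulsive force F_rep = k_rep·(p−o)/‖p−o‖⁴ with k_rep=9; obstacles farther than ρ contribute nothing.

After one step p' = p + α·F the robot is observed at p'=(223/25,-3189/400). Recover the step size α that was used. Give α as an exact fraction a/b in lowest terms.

α = 1/8

F_att = 3/2·(g−p) = 3/2·(-6,5) = (-9.0000,7.5000)
o1: d²=305 > ρ²=50 → inactive
o2: d²=290 > ρ²=50 → inactive
o3: d²=530 > ρ²=50 → inactive
o4: d²=5 ≤ ρ²=50; F_rep = 9·(1,2)/5² = (0.3600,0.7200)
F = F_att + ΣF_rep = (-8.6400,8.2200)
Δp = p'−p = (-1.0800,1.0275); α = Δx/Fx = (-27/25) / (-216/25) = 1/8
check: Δy/Fy = (411/400) / (411/50) = 1/8 ✓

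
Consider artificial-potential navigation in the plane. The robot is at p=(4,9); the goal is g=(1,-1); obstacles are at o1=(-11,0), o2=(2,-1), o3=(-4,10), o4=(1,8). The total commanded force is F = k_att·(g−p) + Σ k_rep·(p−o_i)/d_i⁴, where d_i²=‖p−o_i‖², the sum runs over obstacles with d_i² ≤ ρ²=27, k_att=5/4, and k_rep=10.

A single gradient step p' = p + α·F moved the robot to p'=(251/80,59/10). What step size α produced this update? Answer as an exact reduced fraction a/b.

F_att = 5/4·(g−p) = 5/4·(-3,-10) = (-3.7500,-12.5000)
o1: d²=306 > ρ²=27 → inactive
o2: d²=104 > ρ²=27 → inactive
o3: d²=65 > ρ²=27 → inactive
o4: d²=10 ≤ ρ²=27; F_rep = 10·(3,1)/10² = (0.3000,0.1000)
F = F_att + ΣF_rep = (-3.4500,-12.4000)
Δp = p'−p = (-0.8625,-3.1000); α = Δx/Fx = (-69/80) / (-69/20) = 1/4
check: Δy/Fy = (-31/10) / (-62/5) = 1/4 ✓

α = 1/4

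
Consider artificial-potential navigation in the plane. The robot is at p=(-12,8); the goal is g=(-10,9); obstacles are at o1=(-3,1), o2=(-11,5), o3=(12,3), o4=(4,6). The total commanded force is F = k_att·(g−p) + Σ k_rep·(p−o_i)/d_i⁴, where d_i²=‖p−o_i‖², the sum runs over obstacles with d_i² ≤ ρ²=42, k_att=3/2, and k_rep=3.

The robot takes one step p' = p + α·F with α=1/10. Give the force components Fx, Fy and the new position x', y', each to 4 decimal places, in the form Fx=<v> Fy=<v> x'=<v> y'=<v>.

F_att = 3/2·(g−p) = 3/2·(2,1) = (3.0000,1.5000)
o1: d²=130 > ρ²=42 → inactive
o2: d²=10 ≤ ρ²=42; F_rep = 3·(-1,3)/10² = (-0.0300,0.0900)
o3: d²=601 > ρ²=42 → inactive
o4: d²=260 > ρ²=42 → inactive
F = F_att + ΣF_rep = (2.9700,1.5900)
p' = p + 1/10·F = (-11.7030,8.1590)

Fx=2.9700 Fy=1.5900 x'=-11.7030 y'=8.1590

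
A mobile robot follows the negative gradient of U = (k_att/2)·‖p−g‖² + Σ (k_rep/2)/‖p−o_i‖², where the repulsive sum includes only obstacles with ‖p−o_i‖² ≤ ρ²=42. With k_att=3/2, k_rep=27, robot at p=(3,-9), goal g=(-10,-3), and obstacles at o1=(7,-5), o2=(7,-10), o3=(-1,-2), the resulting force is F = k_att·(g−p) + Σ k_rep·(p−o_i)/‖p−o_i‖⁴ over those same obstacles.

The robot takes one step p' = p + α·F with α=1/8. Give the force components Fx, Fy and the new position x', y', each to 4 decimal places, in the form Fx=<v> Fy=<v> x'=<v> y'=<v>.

F_att = 3/2·(g−p) = 3/2·(-13,6) = (-19.5000,9.0000)
o1: d²=32 ≤ ρ²=42; F_rep = 27·(-4,-4)/32² = (-0.1055,-0.1055)
o2: d²=17 ≤ ρ²=42; F_rep = 27·(-4,1)/17² = (-0.3737,0.0934)
o3: d²=65 > ρ²=42 → inactive
F = F_att + ΣF_rep = (-19.9792,8.9880)
p' = p + 1/8·F = (0.5026,-7.8765)

Fx=-19.9792 Fy=8.9880 x'=0.5026 y'=-7.8765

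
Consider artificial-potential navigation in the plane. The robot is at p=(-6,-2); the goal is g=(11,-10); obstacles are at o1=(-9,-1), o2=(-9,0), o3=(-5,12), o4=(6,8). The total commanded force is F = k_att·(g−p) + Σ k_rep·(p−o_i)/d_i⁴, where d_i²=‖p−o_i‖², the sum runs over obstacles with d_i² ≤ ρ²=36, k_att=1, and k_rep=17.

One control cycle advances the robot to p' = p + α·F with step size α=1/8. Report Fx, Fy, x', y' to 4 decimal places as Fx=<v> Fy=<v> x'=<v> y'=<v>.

F_att = 1·(g−p) = 1·(17,-8) = (17.0000,-8.0000)
o1: d²=10 ≤ ρ²=36; F_rep = 17·(3,-1)/10² = (0.5100,-0.1700)
o2: d²=13 ≤ ρ²=36; F_rep = 17·(3,-2)/13² = (0.3018,-0.2012)
o3: d²=197 > ρ²=36 → inactive
o4: d²=244 > ρ²=36 → inactive
F = F_att + ΣF_rep = (17.8118,-8.3712)
p' = p + 1/8·F = (-3.7735,-3.0464)

Fx=17.8118 Fy=-8.3712 x'=-3.7735 y'=-3.0464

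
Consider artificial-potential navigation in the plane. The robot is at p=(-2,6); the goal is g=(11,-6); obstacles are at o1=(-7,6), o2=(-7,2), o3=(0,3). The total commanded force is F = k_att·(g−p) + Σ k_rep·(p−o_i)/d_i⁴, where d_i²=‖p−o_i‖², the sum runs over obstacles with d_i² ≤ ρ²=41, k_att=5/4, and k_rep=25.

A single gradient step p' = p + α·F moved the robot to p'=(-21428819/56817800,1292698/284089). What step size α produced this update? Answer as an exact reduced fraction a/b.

α = 1/10

F_att = 5/4·(g−p) = 5/4·(13,-12) = (16.2500,-15.0000)
o1: d²=25 ≤ ρ²=41; F_rep = 25·(5,0)/25² = (0.2000,0.0000)
o2: d²=41 ≤ ρ²=41; F_rep = 25·(5,4)/41² = (0.0744,0.0595)
o3: d²=13 ≤ ρ²=41; F_rep = 25·(-2,3)/13² = (-0.2959,0.4438)
F = F_att + ΣF_rep = (16.2285,-14.4967)
Δp = p'−p = (1.6229,-1.4497); α = Δx/Fx = (92206781/56817800) / (92206781/5681780) = 1/10
check: Δy/Fy = (-411836/284089) / (-4118360/284089) = 1/10 ✓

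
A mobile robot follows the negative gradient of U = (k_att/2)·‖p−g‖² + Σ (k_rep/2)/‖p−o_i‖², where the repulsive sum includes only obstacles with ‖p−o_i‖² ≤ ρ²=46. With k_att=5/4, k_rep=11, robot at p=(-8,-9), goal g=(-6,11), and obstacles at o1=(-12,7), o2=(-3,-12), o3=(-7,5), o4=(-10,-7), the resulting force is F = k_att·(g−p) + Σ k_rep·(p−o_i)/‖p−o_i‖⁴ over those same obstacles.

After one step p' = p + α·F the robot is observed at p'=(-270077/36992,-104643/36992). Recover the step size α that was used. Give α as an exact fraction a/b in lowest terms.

F_att = 5/4·(g−p) = 5/4·(2,20) = (2.5000,25.0000)
o1: d²=272 > ρ²=46 → inactive
o2: d²=34 ≤ ρ²=46; F_rep = 11·(-5,3)/34² = (-0.0476,0.0285)
o3: d²=197 > ρ²=46 → inactive
o4: d²=8 ≤ ρ²=46; F_rep = 11·(2,-2)/8² = (0.3438,-0.3438)
F = F_att + ΣF_rep = (2.7962,24.6848)
Δp = p'−p = (0.6990,6.1712); α = Δx/Fx = (25859/36992) / (25859/9248) = 1/4
check: Δy/Fy = (228285/36992) / (228285/9248) = 1/4 ✓

α = 1/4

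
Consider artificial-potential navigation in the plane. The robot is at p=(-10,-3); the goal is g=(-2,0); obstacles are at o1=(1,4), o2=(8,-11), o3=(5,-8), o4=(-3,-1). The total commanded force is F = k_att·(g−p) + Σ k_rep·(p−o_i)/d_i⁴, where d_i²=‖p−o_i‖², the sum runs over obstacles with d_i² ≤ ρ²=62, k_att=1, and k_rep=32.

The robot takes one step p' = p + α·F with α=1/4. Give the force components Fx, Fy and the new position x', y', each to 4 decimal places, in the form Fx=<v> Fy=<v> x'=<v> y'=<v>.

Fx=7.9203 Fy=2.9772 x'=-8.0199 y'=-2.2557

F_att = 1·(g−p) = 1·(8,3) = (8.0000,3.0000)
o1: d²=170 > ρ²=62 → inactive
o2: d²=388 > ρ²=62 → inactive
o3: d²=250 > ρ²=62 → inactive
o4: d²=53 ≤ ρ²=62; F_rep = 32·(-7,-2)/53² = (-0.0797,-0.0228)
F = F_att + ΣF_rep = (7.9203,2.9772)
p' = p + 1/4·F = (-8.0199,-2.2557)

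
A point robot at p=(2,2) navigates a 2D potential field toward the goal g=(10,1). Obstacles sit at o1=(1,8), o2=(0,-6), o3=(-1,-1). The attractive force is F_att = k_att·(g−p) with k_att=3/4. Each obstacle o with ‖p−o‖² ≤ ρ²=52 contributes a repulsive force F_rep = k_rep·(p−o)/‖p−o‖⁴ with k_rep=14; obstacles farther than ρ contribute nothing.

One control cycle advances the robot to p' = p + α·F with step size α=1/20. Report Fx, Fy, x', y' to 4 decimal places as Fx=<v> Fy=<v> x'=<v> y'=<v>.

F_att = 3/4·(g−p) = 3/4·(8,-1) = (6.0000,-0.7500)
o1: d²=37 ≤ ρ²=52; F_rep = 14·(1,-6)/37² = (0.0102,-0.0614)
o2: d²=68 > ρ²=52 → inactive
o3: d²=18 ≤ ρ²=52; F_rep = 14·(3,3)/18² = (0.1296,0.1296)
F = F_att + ΣF_rep = (6.1399,-0.6817)
p' = p + 1/20·F = (2.3070,1.9659)

Fx=6.1399 Fy=-0.6817 x'=2.3070 y'=1.9659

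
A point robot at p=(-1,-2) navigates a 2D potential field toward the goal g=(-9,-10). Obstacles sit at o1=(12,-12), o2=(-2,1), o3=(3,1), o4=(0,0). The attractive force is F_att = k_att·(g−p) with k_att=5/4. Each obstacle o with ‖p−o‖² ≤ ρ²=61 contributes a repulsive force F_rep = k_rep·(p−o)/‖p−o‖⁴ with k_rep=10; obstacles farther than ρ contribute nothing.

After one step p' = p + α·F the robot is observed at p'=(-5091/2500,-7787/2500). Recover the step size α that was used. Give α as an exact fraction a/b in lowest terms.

F_att = 5/4·(g−p) = 5/4·(-8,-8) = (-10.0000,-10.0000)
o1: d²=269 > ρ²=61 → inactive
o2: d²=10 ≤ ρ²=61; F_rep = 10·(1,-3)/10² = (0.1000,-0.3000)
o3: d²=25 ≤ ρ²=61; F_rep = 10·(-4,-3)/25² = (-0.0640,-0.0480)
o4: d²=5 ≤ ρ²=61; F_rep = 10·(-1,-2)/5² = (-0.4000,-0.8000)
F = F_att + ΣF_rep = (-10.3640,-11.1480)
Δp = p'−p = (-1.0364,-1.1148); α = Δx/Fx = (-2591/2500) / (-2591/250) = 1/10
check: Δy/Fy = (-2787/2500) / (-2787/250) = 1/10 ✓

α = 1/10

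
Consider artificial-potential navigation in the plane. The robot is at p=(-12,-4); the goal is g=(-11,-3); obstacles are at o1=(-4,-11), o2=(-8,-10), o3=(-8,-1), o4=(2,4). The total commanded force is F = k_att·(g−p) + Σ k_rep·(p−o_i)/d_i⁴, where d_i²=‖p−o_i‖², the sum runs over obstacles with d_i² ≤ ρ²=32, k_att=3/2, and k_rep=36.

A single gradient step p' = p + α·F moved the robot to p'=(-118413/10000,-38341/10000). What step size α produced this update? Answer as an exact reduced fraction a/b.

α = 1/8

F_att = 3/2·(g−p) = 3/2·(1,1) = (1.5000,1.5000)
o1: d²=113 > ρ²=32 → inactive
o2: d²=52 > ρ²=32 → inactive
o3: d²=25 ≤ ρ²=32; F_rep = 36·(-4,-3)/25² = (-0.2304,-0.1728)
o4: d²=260 > ρ²=32 → inactive
F = F_att + ΣF_rep = (1.2696,1.3272)
Δp = p'−p = (0.1587,0.1659); α = Δx/Fx = (1587/10000) / (1587/1250) = 1/8
check: Δy/Fy = (1659/10000) / (1659/1250) = 1/8 ✓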